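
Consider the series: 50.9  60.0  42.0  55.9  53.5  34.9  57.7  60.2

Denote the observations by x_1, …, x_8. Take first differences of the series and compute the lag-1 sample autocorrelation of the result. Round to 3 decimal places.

-0.524

First differences Δx: 9.1, -18.0, 13.9, -2.4, -18.6, 22.8, 2.5
Mean of differences = 1.3286
Numerator Σ(Δx_t−Δx̄)(Δx_{t+1}−Δx̄) = -768.5094
Denominator Σ(Δx_t−Δx̄)² = 1465.4743
r_1(Δx) = -768.5094 / 1465.4743 = -0.524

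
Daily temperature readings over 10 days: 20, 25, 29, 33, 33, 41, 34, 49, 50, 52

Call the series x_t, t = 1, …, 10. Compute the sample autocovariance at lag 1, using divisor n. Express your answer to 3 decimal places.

Mean x̄ = (20 + 25 + 29 + 33 + 33 + 41 + 34 + 49 + 50 + 52)/10 = 36.6000
Σ_{t=1}^{9}(x_t−x̄)(x_{t+1}−x̄) = 634.0400
γ_1 = 634.0400 / 10 = 63.404

63.404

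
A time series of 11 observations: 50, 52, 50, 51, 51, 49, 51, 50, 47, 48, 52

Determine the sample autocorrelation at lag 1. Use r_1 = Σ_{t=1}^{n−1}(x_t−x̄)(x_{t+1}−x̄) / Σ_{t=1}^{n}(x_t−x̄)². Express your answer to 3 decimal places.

0.043

Mean x̄ = (50 + 52 + 50 + 51 + 51 + 49 + 51 + 50 + 47 + 48 + 52)/11 = 50.0909
Numerator Σ_{t=1}^{10}(x_t−x̄)(x_{t+1}−x̄) = 1.0826
Denominator Σ(x_t−x̄)² = 24.9091
r_1 = 1.0826 / 24.9091 = 0.043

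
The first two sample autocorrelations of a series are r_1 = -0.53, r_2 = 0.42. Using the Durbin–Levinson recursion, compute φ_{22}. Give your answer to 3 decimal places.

0.193

φ_{22} = (r_2 − r_1²) / (1 − r_1²)
r_1² = (-0.53)² = 0.2809
Numerator = 0.42 − 0.2809 = 0.1391; denominator = 1 − 0.2809 = 0.7191
φ_{22} = 0.1391 / 0.7191 = 0.193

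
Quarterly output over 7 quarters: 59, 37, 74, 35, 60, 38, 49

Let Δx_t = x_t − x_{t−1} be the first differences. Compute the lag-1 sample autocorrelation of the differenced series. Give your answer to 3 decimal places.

-0.877

First differences Δx: -22, 37, -39, 25, -22, 11
Mean of differences = -1.6667
Numerator Σ(Δx_t−Δx̄)(Δx_{t+1}−Δx̄) = -4025.1111
Denominator Σ(Δx_t−Δx̄)² = 4587.3333
r_1(Δx) = -4025.1111 / 4587.3333 = -0.877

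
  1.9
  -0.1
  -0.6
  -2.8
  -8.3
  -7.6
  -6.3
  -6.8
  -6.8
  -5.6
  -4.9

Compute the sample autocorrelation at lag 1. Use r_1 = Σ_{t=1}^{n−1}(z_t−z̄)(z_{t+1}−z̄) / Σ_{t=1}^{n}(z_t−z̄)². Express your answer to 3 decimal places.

0.646

Mean z̄ = (1.9 − 0.1 − 0.6 − 2.8 − 8.3 − 7.6 − 6.3 − 6.8 − 6.8 − 5.6 − 4.9)/11 = -4.3545
Numerator Σ_{t=1}^{10}(z_t−z̄)(z_{t+1}−z̄) = 75.8688
Denominator Σ(z_t−z̄)² = 117.4273
r_1 = 75.8688 / 117.4273 = 0.646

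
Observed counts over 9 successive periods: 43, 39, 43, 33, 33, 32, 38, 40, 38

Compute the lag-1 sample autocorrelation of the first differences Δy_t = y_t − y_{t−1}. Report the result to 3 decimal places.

-0.309

First differences Δy: -4, 4, -10, 0, -1, 6, 2, -2
Mean of differences = -0.6250
Numerator Σ(Δy_t−Δȳ)(Δy_{t+1}−Δȳ) = -53.7656
Denominator Σ(Δy_t−Δȳ)² = 173.8750
r_1(Δy) = -53.7656 / 173.8750 = -0.309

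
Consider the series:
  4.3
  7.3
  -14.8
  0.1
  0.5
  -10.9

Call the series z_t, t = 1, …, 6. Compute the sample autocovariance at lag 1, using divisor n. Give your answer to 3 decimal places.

-17.353

Mean z̄ = (4.3 + 7.3 − 14.8 + 0.1 + 0.5 − 10.9)/6 = -2.2500
Σ_{t=1}^{5}(z_t−z̄)(z_{t+1}−z̄) = -104.1175
γ_1 = -104.1175 / 6 = -17.353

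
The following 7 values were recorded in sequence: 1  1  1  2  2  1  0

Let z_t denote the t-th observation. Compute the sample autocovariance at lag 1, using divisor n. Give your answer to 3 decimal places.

Mean z̄ = (1 + 1 + 1 + 2 + 2 + 1 + 0)/7 = 1.1429
Σ_{t=1}^{6}(z_t−z̄)(z_{t+1}−z̄) = 0.6939
γ_1 = 0.6939 / 7 = 0.099

0.099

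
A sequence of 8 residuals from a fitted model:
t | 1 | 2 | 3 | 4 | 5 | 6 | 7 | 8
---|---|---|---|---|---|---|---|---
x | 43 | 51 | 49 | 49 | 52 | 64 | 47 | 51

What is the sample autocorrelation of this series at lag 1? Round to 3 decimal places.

-0.138

Mean x̄ = (43 + 51 + 49 + 49 + 52 + 64 + 47 + 51)/8 = 50.7500
Numerator Σ_{t=1}^{7}(x_t−x̄)(x_{t+1}−x̄) = -35.5625
Denominator Σ(x_t−x̄)² = 257.5000
r_1 = -35.5625 / 257.5000 = -0.138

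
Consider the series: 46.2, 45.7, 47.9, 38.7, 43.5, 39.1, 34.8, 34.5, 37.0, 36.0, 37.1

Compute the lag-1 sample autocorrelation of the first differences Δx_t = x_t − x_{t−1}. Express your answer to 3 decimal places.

-0.533

First differences Δx: -0.5, 2.2, -9.2, 4.8, -4.4, -4.3, -0.3, 2.5, -1.0, 1.1
Mean of differences = -0.9100
Numerator Σ(Δx_t−Δx̄)(Δx_{t+1}−Δx̄) = -80.4151
Denominator Σ(Δx_t−Δx̄)² = 150.8890
r_1(Δx) = -80.4151 / 150.8890 = -0.533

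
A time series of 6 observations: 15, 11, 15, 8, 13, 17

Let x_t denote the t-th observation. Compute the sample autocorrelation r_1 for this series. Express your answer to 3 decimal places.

Mean x̄ = (15 + 11 + 15 + 8 + 13 + 17)/6 = 13.1667
Deviations from mean: 1.8333, -2.1667, 1.8333, -5.1667, -0.1667, 3.8333
Σ(x_t−x̄)(x_{t+1}−x̄) = (-3.9722) + (-3.9722) + (-9.4722) + (0.8611) + (-0.6389) = -17.1944
Denominator Σ(x_t−x̄)² = 52.8333
r_1 = -17.1944 / 52.8333 = -0.325

-0.325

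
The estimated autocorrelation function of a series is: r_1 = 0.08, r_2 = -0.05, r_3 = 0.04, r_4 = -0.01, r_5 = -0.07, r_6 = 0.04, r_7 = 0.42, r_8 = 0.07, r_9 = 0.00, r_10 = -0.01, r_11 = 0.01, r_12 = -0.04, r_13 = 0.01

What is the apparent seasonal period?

The largest autocorrelation is r_7 = 0.42; the remaining lags stay at or below 0.08.
The dominant spike at lag 7 indicates a seasonal period of 7.

7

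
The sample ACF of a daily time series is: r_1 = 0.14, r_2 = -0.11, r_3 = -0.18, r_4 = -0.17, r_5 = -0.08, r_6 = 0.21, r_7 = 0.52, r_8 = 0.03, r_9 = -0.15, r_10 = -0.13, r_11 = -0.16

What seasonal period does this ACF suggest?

7

The largest autocorrelation is r_7 = 0.52; the remaining lags stay at or below 0.21.
The dominant spike at lag 7 indicates a seasonal period of 7.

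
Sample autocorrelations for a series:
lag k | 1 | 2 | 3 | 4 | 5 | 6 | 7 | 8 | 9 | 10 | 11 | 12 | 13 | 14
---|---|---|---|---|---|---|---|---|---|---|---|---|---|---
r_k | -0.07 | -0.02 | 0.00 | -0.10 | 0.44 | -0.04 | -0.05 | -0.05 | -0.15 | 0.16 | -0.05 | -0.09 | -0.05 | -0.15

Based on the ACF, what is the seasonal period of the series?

The largest autocorrelation is r_5 = 0.44, with a weaker echo at lag 10 (0.16); the remaining lags stay at or below 0.00.
The dominant spike at lag 5 indicates a seasonal period of 5.

5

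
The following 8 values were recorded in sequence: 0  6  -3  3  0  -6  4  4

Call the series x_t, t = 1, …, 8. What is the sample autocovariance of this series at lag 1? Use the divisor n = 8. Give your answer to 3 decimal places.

Mean x̄ = (0 + 6 − 3 + 3 + 0 − 6 + 4 + 4)/8 = 1.0000
Σ_{t=1}^{7}(x_t−x̄)(x_{t+1}−x̄) = -40.0000
γ_1 = -40.0000 / 8 = -5.000

-5.000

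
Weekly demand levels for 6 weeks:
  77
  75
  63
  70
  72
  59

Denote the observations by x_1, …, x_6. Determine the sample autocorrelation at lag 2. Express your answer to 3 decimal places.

Mean x̄ = (77 + 75 + 63 + 70 + 72 + 59)/6 = 69.3333
Σ(x_t−x̄)(x_{t+2}−x̄) = (-48.5556) + (3.7778) + (-16.8889) + (-6.8889) = -68.5556
Denominator Σ(x_t−x̄)² = 245.3333
r_2 = -68.5556 / 245.3333 = -0.279

-0.279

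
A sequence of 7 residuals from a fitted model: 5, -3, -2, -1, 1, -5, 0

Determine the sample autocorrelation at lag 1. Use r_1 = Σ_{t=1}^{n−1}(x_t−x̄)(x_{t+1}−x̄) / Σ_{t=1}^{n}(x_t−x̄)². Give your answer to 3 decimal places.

Mean x̄ = (5 − 3 − 2 − 1 + 1 − 5 + 0)/7 = -0.7143
Deviations from mean: 5.7143, -2.2857, -1.2857, -0.2857, 1.7143, -4.2857, 0.7143
Σ(x_t−x̄)(x_{t+1}−x̄) = (-13.0612) + (2.9388) + (0.3673) + (-0.4898) + (-7.3469) + (-3.0612) = -20.6531
Denominator Σ(x_t−x̄)² = 61.4286
r_1 = -20.6531 / 61.4286 = -0.336

-0.336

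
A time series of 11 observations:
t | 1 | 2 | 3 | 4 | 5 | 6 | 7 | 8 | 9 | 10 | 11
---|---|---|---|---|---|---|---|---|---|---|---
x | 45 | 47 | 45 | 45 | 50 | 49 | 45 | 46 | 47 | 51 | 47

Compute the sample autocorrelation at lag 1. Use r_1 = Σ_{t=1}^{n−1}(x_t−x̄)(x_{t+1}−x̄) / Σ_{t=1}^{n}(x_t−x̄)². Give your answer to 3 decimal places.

0.043

Mean x̄ = (45 + 47 + 45 + 45 + 50 + 49 + 45 + 46 + 47 + 51 + 47)/11 = 47.0000
Numerator Σ_{t=1}^{10}(x_t−x̄)(x_{t+1}−x̄) = 2.0000
Denominator Σ(x_t−x̄)² = 46.0000
r_1 = 2.0000 / 46.0000 = 0.043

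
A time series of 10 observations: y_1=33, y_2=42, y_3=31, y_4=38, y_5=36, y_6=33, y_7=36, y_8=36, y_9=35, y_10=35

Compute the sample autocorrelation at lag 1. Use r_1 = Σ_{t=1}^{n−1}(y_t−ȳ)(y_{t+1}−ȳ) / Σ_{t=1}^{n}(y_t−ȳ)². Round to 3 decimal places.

-0.700

Mean ȳ = (33 + 42 + 31 + 38 + 36 + 33 + 36 + 36 + 35 + 35)/10 = 35.5000
Numerator Σ_{t=1}^{9}(y_t−ȳ)(y_{t+1}−ȳ) = -57.7500
Denominator Σ(y_t−ȳ)² = 82.5000
r_1 = -57.7500 / 82.5000 = -0.700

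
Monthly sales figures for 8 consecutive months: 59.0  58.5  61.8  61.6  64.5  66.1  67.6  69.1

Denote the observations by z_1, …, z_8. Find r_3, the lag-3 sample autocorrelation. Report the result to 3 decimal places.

-0.028

Mean z̄ = (59.0 + 58.5 + 61.8 + 61.6 + 64.5 + 66.1 + 67.6 + 69.1)/8 = 63.5250
Deviations from mean: -4.5250, -5.0250, -1.7250, -1.9250, 0.9750, 2.5750, 4.0750, 5.5750
Numerator Σ_{t=1}^{5}(z_t−z̄)(z_{t+3}−z̄) = -3.0394
Denominator Σ(z_t−z̄)² = 107.6750
r_3 = -3.0394 / 107.6750 = -0.028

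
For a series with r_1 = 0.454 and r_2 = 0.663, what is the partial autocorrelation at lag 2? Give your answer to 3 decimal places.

φ_{22} = (r_2 − r_1²) / (1 − r_1²)
r_1² = (0.454)² = 0.206116
Numerator = 0.663 − 0.2061 = 0.4569; denominator = 1 − 0.2061 = 0.7939
φ_{22} = 0.4569 / 0.7939 = 0.576

0.576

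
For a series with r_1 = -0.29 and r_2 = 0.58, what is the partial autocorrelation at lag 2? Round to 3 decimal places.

0.541

φ_{22} = (r_2 − r_1²) / (1 − r_1²)
r_1² = (-0.29)² = 0.0841
Numerator = 0.58 − 0.0841 = 0.4959; denominator = 1 − 0.0841 = 0.9159
φ_{22} = 0.4959 / 0.9159 = 0.541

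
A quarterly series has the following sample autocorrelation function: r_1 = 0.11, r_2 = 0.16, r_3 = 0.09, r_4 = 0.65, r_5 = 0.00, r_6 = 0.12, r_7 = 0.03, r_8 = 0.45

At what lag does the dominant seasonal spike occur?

4

The largest autocorrelation is r_4 = 0.65, with a weaker echo at lag 8 (0.45); the remaining lags stay at or below 0.16.
The dominant spike at lag 4 indicates a seasonal period of 4.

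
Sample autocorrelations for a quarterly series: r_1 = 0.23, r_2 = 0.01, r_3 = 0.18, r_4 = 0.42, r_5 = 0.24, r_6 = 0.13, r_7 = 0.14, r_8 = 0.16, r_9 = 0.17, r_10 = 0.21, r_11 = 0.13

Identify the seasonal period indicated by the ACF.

The largest autocorrelation is r_4 = 0.42; the remaining lags stay at or below 0.24. The elevated value at lag 1 (0.23), dropping to 0.01 at lag 2, reflects decaying short-term dependence rather than seasonality.
The dominant spike at lag 4 indicates a seasonal period of 4.

4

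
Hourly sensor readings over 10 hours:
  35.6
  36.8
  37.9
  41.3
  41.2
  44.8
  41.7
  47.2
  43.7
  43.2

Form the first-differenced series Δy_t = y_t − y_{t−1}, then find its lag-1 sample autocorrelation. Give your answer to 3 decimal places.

First differences Δy: 1.2, 1.1, 3.4, -0.1, 3.6, -3.1, 5.5, -3.5, -0.5
Mean of differences = 0.8444
Numerator Σ(Δy_t−Δȳ)(Δy_{t+1}−Δȳ) = -47.8898
Denominator Σ(Δy_t−Δȳ)² = 73.1222
r_1(Δy) = -47.8898 / 73.1222 = -0.655

-0.655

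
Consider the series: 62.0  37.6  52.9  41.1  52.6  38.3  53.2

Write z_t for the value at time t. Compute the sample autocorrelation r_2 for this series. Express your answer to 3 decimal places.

0.489

Mean z̄ = (62.0 + 37.6 + 52.9 + 41.1 + 52.6 + 38.3 + 53.2)/7 = 48.2429
Deviations from mean: 13.7571, -10.6429, 4.6571, -7.1429, 4.3571, -9.9429, 4.9571
Σ(z_t−z̄)(z_{t+2}−z̄) = (64.0690) + (76.0204) + (20.2918) + (71.0204) + (21.5990) = 253.0006
Denominator Σ(z_t−z̄)² = 517.6571
r_2 = 253.0006 / 517.6571 = 0.489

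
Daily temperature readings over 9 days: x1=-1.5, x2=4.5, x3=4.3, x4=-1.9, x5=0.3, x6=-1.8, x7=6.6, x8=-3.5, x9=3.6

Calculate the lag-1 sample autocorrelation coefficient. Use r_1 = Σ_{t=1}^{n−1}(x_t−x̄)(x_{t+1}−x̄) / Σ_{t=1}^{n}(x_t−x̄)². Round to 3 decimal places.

-0.534

Mean x̄ = (-1.5 + 4.5 + 4.3 − 1.9 + 0.3 − 1.8 + 6.6 − 3.5 + 3.6)/9 = 1.1778
Numerator Σ_{t=1}^{8}(x_t−x̄)(x_{t+1}−x̄) = -55.6583
Denominator Σ(x_t−x̄)² = 104.2156
r_1 = -55.6583 / 104.2156 = -0.534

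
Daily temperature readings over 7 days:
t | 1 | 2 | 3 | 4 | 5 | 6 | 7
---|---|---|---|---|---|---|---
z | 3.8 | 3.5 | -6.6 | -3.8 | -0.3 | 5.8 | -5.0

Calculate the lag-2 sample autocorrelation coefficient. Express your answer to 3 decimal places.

-0.430

Mean z̄ = (3.8 + 3.5 − 6.6 − 3.8 − 0.3 + 5.8 − 5.0)/7 = -0.3714
Numerator Σ_{t=1}^{5}(z_t−z̄)(z_{t+2}−z̄) = -61.1902
Denominator Σ(z_t−z̄)² = 142.4543
r_2 = -61.1902 / 142.4543 = -0.430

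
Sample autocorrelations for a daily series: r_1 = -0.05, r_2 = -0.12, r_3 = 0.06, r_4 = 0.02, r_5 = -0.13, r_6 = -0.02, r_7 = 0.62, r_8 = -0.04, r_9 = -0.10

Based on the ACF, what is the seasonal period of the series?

The largest autocorrelation is r_7 = 0.62; the remaining lags stay at or below 0.06.
The dominant spike at lag 7 indicates a seasonal period of 7.

7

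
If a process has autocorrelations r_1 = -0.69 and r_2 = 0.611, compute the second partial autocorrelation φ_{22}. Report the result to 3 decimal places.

φ_{22} = (r_2 − r_1²) / (1 − r_1²)
r_1² = (-0.69)² = 0.4761
Numerator = 0.611 − 0.4761 = 0.1349; denominator = 1 − 0.4761 = 0.5239
φ_{22} = 0.1349 / 0.5239 = 0.257

0.257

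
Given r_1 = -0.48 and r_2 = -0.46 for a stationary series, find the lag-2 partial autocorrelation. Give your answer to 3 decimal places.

φ_{22} = (r_2 − r_1²) / (1 − r_1²)
r_1² = (-0.48)² = 0.2304
Numerator = -0.46 − 0.2304 = -0.6904; denominator = 1 − 0.2304 = 0.7696
φ_{22} = -0.6904 / 0.7696 = -0.897

-0.897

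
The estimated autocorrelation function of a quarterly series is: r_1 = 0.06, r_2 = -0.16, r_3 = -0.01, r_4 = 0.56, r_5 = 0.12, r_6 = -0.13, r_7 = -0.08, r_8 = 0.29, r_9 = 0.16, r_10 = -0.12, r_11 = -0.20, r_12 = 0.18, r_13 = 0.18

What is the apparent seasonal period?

4

The largest autocorrelation is r_4 = 0.56, with a weaker echo at lag 8 (0.29); the remaining lags stay at or below 0.18.
The dominant spike at lag 4 indicates a seasonal period of 4.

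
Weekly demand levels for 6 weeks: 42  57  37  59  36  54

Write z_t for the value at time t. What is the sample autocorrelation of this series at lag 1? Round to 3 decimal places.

-0.893

Mean z̄ = (42 + 57 + 37 + 59 + 36 + 54)/6 = 47.5000
Deviations from mean: -5.5000, 9.5000, -10.5000, 11.5000, -11.5000, 6.5000
Σ(z_t−z̄)(z_{t+1}−z̄) = (-52.2500) + (-99.7500) + (-120.7500) + (-132.2500) + (-74.7500) = -479.7500
Denominator Σ(z_t−z̄)² = 537.5000
r_1 = -479.7500 / 537.5000 = -0.893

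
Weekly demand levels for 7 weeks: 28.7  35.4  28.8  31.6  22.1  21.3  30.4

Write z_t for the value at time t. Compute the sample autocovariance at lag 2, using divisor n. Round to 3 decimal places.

Mean z̄ = (28.7 + 35.4 + 28.8 + 31.6 + 22.1 + 21.3 + 30.4)/7 = 28.3286
Σ_{t=1}^{5}(z_t−z̄)(z_{t+2}−z̄) = -15.5231
γ_2 = -15.5231 / 7 = -2.218

-2.218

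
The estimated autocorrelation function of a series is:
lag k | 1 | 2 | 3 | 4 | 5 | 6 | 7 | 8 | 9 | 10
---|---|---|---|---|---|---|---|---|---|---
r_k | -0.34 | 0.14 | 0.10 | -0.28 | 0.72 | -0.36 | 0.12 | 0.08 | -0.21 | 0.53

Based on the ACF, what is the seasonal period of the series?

The largest autocorrelation is r_5 = 0.72, with a weaker echo at lag 10 (0.53); the remaining lags stay at or below 0.14.
The dominant spike at lag 5 indicates a seasonal period of 5.

5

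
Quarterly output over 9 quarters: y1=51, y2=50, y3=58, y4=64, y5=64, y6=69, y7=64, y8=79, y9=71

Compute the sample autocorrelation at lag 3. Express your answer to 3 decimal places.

Mean ȳ = (51 + 50 + 58 + 64 + 64 + 69 + 64 + 79 + 71)/9 = 63.3333
Numerator Σ_{t=1}^{6}(y_t−ȳ)(y_{t+3}−ȳ) = 7.0000
Denominator Σ(y_t−ȳ)² = 696.0000
r_3 = 7.0000 / 696.0000 = 0.010

0.010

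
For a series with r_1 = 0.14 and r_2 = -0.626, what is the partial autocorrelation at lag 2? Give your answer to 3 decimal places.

-0.659

φ_{22} = (r_2 − r_1²) / (1 − r_1²)
r_1² = (0.14)² = 0.0196
Numerator = -0.626 − 0.0196 = -0.6456; denominator = 1 − 0.0196 = 0.9804
φ_{22} = -0.6456 / 0.9804 = -0.659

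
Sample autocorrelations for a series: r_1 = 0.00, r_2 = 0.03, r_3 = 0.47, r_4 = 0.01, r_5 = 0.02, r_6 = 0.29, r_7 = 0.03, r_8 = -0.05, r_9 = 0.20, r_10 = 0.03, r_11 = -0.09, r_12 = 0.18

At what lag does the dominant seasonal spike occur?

3

The largest autocorrelation is r_3 = 0.47, with weaker echoes at lags 6 (0.29), 9 (0.20) and 12 (0.18); the remaining lags stay at or below 0.03.
The dominant spike at lag 3 indicates a seasonal period of 3.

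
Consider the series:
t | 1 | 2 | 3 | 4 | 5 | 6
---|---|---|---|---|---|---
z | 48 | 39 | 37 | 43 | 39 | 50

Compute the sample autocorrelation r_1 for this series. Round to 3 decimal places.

Mean z̄ = (48 + 39 + 37 + 43 + 39 + 50)/6 = 42.6667
Deviations from mean: 5.3333, -3.6667, -5.6667, 0.3333, -3.6667, 7.3333
Numerator Σ_{t=1}^{5}(z_t−z̄)(z_{t+1}−z̄) = -28.7778
Denominator Σ(z_t−z̄)² = 141.3333
r_1 = -28.7778 / 141.3333 = -0.204

-0.204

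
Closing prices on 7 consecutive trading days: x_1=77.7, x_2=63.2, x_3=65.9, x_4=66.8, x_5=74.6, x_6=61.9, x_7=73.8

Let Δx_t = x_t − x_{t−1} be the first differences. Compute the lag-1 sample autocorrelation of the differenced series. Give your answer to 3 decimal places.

First differences Δx: -14.5, 2.7, 0.9, 7.8, -12.7, 11.9
Mean of differences = -0.6500
Numerator Σ(Δx_t−Δx̄)(Δx_{t+1}−Δx̄) = -281.1575
Denominator Σ(Δx_t−Δx̄)² = 579.5550
r_1(Δx) = -281.1575 / 579.5550 = -0.485

-0.485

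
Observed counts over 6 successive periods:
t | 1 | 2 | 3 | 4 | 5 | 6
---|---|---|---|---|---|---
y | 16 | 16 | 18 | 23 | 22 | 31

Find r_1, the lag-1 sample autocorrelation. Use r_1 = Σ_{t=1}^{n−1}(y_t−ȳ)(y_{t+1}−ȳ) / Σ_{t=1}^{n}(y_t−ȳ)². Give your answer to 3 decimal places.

0.280

Mean ȳ = (16 + 16 + 18 + 23 + 22 + 31)/6 = 21.0000
Deviations from mean: -5.0000, -5.0000, -3.0000, 2.0000, 1.0000, 10.0000
Σ(y_t−ȳ)(y_{t+1}−ȳ) = (25.0000) + (15.0000) + (-6.0000) + (2.0000) + (10.0000) = 46.0000
Denominator Σ(y_t−ȳ)² = 164.0000
r_1 = 46.0000 / 164.0000 = 0.280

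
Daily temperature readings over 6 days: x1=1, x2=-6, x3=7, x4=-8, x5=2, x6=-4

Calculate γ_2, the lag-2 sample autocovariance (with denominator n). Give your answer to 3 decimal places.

16.019

Mean x̄ = (1 − 6 + 7 − 8 + 2 − 4)/6 = -1.3333
Deviations: 2.3333, -4.6667, 8.3333, -6.6667, 3.3333, -2.6667
Σ_{t=1}^{4}(x_t−x̄)(x_{t+2}−x̄) = 96.1111
γ_2 = 96.1111 / 6 = 16.019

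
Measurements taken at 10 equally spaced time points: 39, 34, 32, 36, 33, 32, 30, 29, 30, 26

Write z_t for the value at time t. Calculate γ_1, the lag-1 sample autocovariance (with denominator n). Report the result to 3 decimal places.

4.199

Mean z̄ = (39 + 34 + 32 + 36 + 33 + 32 + 30 + 29 + 30 + 26)/10 = 32.1000
Σ_{t=1}^{9}(z_t−z̄)(z_{t+1}−z̄) = 41.9900
γ_1 = 41.9900 / 10 = 4.199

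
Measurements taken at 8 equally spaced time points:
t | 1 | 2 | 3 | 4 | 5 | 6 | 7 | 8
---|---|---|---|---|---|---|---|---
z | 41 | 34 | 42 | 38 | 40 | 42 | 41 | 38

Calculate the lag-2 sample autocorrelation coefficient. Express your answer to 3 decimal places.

Mean z̄ = (41 + 34 + 42 + 38 + 40 + 42 + 41 + 38)/8 = 39.5000
Σ(z_t−z̄)(z_{t+2}−z̄) = (3.7500) + (8.2500) + (1.2500) + (-3.7500) + (0.7500) + (-3.7500) = 6.5000
Denominator Σ(z_t−z̄)² = 52.0000
r_2 = 6.5000 / 52.0000 = 0.125

0.125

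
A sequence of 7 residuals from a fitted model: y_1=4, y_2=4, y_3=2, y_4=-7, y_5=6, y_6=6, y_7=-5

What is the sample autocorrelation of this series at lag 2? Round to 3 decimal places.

-0.510

Mean ȳ = (4 + 4 + 2 − 7 + 6 + 6 − 5)/7 = 1.4286
Deviations from mean: 2.5714, 2.5714, 0.5714, -8.4286, 4.5714, 4.5714, -6.4286
Σ(y_t−ȳ)(y_{t+2}−ȳ) = (1.4694) + (-21.6735) + (2.6122) + (-38.5306) + (-29.3878) = -85.5102
Denominator Σ(y_t−ȳ)² = 167.7143
r_2 = -85.5102 / 167.7143 = -0.510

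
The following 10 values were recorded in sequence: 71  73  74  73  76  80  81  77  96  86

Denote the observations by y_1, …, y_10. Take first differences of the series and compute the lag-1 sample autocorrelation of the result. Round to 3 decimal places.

First differences Δy: 2, 1, -1, 3, 4, 1, -4, 19, -10
Mean of differences = 1.6667
Numerator Σ(Δy_t−Δȳ)(Δy_{t+1}−Δȳ) = -297.1111
Denominator Σ(Δy_t−Δȳ)² = 484.0000
r_1(Δy) = -297.1111 / 484.0000 = -0.614

-0.614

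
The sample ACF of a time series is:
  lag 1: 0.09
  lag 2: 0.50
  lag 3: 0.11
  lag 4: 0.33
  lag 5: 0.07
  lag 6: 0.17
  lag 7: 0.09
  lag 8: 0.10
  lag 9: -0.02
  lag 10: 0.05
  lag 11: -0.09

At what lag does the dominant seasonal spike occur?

2

The largest autocorrelation is r_2 = 0.50, with weaker echoes at lags 4 (0.33) and 6 (0.17); the remaining lags stay at or below 0.11.
The dominant spike at lag 2 indicates a seasonal period of 2.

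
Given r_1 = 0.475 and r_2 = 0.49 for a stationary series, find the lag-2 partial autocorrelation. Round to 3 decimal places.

φ_{22} = (r_2 − r_1²) / (1 − r_1²)
r_1² = (0.475)² = 0.225625
Numerator = 0.49 − 0.2256 = 0.2644; denominator = 1 − 0.2256 = 0.7744
φ_{22} = 0.2644 / 0.7744 = 0.341

0.341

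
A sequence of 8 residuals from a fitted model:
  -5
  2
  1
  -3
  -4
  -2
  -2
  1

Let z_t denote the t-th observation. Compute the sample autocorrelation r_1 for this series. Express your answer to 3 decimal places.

Mean z̄ = (-5 + 2 + 1 − 3 − 4 − 2 − 2 + 1)/8 = -1.5000
Deviations from mean: -3.5000, 3.5000, 2.5000, -1.5000, -2.5000, -0.5000, -0.5000, 2.5000
Numerator Σ_{t=1}^{7}(z_t−z̄)(z_{t+1}−z̄) = -3.2500
Denominator Σ(z_t−z̄)² = 46.0000
r_1 = -3.2500 / 46.0000 = -0.071

-0.071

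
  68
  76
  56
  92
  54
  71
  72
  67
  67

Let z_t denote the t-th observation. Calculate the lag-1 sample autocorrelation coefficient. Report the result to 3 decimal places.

-0.774

Mean z̄ = (68 + 76 + 56 + 92 + 54 + 71 + 72 + 67 + 67)/9 = 69.2222
Numerator Σ_{t=1}^{8}(z_t−z̄)(z_{t+1}−z̄) = -769.1605
Denominator Σ(z_t−z̄)² = 993.5556
r_1 = -769.1605 / 993.5556 = -0.774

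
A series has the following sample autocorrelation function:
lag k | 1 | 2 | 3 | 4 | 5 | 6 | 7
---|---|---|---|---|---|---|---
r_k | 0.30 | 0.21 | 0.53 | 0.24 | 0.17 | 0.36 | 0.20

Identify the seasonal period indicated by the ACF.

3

The largest autocorrelation is r_3 = 0.53, with a weaker echo at lag 6 (0.36); the remaining lags stay at or below 0.30. The elevated value at lag 1 (0.30), dropping to 0.21 at lag 2, reflects decaying short-term dependence rather than seasonality.
The dominant spike at lag 3 indicates a seasonal period of 3.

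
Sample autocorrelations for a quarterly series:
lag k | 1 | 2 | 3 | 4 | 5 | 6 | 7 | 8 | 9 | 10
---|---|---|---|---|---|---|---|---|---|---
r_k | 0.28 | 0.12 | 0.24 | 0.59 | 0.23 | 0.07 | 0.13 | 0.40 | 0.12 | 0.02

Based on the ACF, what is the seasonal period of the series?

The largest autocorrelation is r_4 = 0.59, with a weaker echo at lag 8 (0.40); the remaining lags stay at or below 0.28. The elevated value at lag 1 (0.28), dropping to 0.12 at lag 2, reflects decaying short-term dependence rather than seasonality.
The dominant spike at lag 4 indicates a seasonal period of 4.

4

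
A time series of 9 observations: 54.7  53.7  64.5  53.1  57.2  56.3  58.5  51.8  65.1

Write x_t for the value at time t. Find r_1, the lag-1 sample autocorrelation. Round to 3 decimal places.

Mean x̄ = (54.7 + 53.7 + 64.5 + 53.1 + 57.2 + 56.3 + 58.5 + 51.8 + 65.1)/9 = 57.2111
Numerator Σ_{t=1}^{8}(x_t−x̄)(x_{t+1}−x̄) = -97.5212
Denominator Σ(x_t−x̄)² = 182.6689
r_1 = -97.5212 / 182.6689 = -0.534

-0.534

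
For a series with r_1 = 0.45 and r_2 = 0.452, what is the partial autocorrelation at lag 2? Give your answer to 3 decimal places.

φ_{22} = (r_2 − r_1²) / (1 − r_1²)
r_1² = (0.45)² = 0.2025
Numerator = 0.452 − 0.2025 = 0.2495; denominator = 1 − 0.2025 = 0.7975
φ_{22} = 0.2495 / 0.7975 = 0.313

0.313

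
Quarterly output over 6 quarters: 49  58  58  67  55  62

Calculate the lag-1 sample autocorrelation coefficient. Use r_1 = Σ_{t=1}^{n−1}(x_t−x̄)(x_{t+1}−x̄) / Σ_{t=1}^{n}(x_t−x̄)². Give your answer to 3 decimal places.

Mean x̄ = (49 + 58 + 58 + 67 + 55 + 62)/6 = 58.1667
Deviations from mean: -9.1667, -0.1667, -0.1667, 8.8333, -3.1667, 3.8333
Numerator Σ_{t=1}^{5}(x_t−x̄)(x_{t+1}−x̄) = -40.0278
Denominator Σ(x_t−x̄)² = 186.8333
r_1 = -40.0278 / 186.8333 = -0.214

-0.214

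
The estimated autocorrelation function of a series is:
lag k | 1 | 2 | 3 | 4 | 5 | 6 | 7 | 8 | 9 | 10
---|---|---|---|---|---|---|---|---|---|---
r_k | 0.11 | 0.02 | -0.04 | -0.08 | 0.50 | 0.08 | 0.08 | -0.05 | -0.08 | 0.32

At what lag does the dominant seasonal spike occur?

5

The largest autocorrelation is r_5 = 0.50, with a weaker echo at lag 10 (0.32); the remaining lags stay at or below 0.11.
The dominant spike at lag 5 indicates a seasonal period of 5.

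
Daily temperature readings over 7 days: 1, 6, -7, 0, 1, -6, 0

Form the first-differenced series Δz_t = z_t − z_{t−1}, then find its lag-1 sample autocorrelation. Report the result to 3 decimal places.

-0.608

First differences Δz: 5, -13, 7, 1, -7, 6
Mean of differences = -0.1667
Numerator Σ(Δz_t−Δz̄)(Δz_{t+1}−Δz̄) = -200.0278
Denominator Σ(Δz_t−Δz̄)² = 328.8333
r_1(Δz) = -200.0278 / 328.8333 = -0.608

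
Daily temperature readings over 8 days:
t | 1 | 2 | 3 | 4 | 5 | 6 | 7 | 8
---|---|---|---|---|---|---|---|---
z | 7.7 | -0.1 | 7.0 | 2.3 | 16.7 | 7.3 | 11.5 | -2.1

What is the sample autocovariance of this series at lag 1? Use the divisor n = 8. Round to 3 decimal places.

Mean z̄ = (7.7 − 0.1 + 7.0 + 2.3 + 16.7 + 7.3 + 11.5 − 2.1)/8 = 6.2875
Deviations: 1.4125, -6.3875, 0.7125, -3.9875, 10.4125, 1.0125, 5.2125, -8.3875
Σ_{t=1}^{7}(z_t−z̄)(z_{t+1}−z̄) = -85.8339
γ_1 = -85.8339 / 8 = -10.729

-10.729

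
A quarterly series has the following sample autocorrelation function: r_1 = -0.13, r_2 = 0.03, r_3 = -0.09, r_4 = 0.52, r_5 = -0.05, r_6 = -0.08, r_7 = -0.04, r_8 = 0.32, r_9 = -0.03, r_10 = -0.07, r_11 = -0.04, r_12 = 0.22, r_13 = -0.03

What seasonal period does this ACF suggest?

The largest autocorrelation is r_4 = 0.52, with weaker echoes at lags 8 (0.32) and 12 (0.22); the remaining lags stay at or below 0.03.
The dominant spike at lag 4 indicates a seasonal period of 4.

4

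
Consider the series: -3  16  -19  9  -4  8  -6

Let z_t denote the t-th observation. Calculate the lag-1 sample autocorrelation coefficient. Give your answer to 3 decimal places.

Mean z̄ = (-3 + 16 − 19 + 9 − 4 + 8 − 6)/7 = 0.1429
Numerator Σ_{t=1}^{6}(z_t−z̄)(z_{t+1}−z̄) = -640.4490
Denominator Σ(z_t−z̄)² = 822.8571
r_1 = -640.4490 / 822.8571 = -0.778

-0.778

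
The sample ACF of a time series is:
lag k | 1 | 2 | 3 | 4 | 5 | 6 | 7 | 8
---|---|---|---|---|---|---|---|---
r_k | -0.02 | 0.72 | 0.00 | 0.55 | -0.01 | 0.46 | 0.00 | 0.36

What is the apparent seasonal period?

2

The largest autocorrelation is r_2 = 0.72, with weaker echoes at lags 4 (0.55), 6 (0.46) and 8 (0.36); the remaining lags stay at or below 0.00.
The dominant spike at lag 2 indicates a seasonal period of 2.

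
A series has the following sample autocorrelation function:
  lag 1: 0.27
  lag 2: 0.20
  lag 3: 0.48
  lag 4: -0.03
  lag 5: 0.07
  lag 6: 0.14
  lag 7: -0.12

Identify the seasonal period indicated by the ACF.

The largest autocorrelation is r_3 = 0.48; the remaining lags stay at or below 0.27. The elevated value at lag 1 (0.27), dropping to 0.20 at lag 2, reflects decaying short-term dependence rather than seasonality.
The dominant spike at lag 3 indicates a seasonal period of 3.

3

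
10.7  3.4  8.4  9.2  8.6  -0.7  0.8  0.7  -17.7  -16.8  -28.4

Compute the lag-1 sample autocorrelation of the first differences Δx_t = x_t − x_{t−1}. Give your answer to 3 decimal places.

First differences Δx: -7.3, 5.0, 0.8, -0.6, -9.3, 1.5, -0.1, -18.4, 0.9, -11.6
Mean of differences = -3.9100
Numerator Σ(Δx_t−Δx̄)(Δx_{t+1}−Δx̄) = -160.9301
Denominator Σ(Δx_t−Δx̄)² = 489.0890
r_1(Δx) = -160.9301 / 489.0890 = -0.329

-0.329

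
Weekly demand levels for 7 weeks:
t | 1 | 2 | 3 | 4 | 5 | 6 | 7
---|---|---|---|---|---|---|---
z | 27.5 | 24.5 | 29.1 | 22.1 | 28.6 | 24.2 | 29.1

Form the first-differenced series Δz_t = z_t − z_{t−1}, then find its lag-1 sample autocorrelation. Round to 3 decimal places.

-0.862

First differences Δz: -3.0, 4.6, -7.0, 6.5, -4.4, 4.9
Mean of differences = 0.2667
Numerator Σ(Δz_t−Δz̄)(Δz_{t+1}−Δz̄) = -141.6511
Denominator Σ(Δz_t−Δz̄)² = 164.3533
r_1(Δz) = -141.6511 / 164.3533 = -0.862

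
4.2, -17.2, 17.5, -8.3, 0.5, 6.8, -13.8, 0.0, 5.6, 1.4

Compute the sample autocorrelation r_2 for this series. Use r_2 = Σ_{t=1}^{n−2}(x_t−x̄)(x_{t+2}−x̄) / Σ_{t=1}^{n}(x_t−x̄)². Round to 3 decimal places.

0.089

Mean x̄ = (4.2 − 17.2 + 17.5 − 8.3 + 0.5 + 6.8 − 13.8 + 0.0 + 5.6 + 1.4)/10 = -0.3300
Numerator Σ_{t=1}^{8}(x_t−x̄)(x_{t+2}−x̄) = 85.0632
Denominator Σ(x_t−x̄)² = 957.7810
r_2 = 85.0632 / 957.7810 = 0.089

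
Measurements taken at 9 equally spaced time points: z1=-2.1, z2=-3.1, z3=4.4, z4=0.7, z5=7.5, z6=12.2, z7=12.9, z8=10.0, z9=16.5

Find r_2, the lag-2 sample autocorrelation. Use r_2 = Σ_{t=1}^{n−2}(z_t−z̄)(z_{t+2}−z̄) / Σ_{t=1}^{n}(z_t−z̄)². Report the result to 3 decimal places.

0.329

Mean z̄ = (-2.1 − 3.1 + 4.4 + 0.7 + 7.5 + 12.2 + 12.9 + 10.0 + 16.5)/9 = 6.5556
Numerator Σ_{t=1}^{7}(z_t−z̄)(z_{t+2}−z̄) = 128.6349
Denominator Σ(z_t−z̄)² = 390.8422
r_2 = 128.6349 / 390.8422 = 0.329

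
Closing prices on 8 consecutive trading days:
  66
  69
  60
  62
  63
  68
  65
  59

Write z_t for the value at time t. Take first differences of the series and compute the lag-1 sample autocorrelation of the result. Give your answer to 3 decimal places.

-0.253

First differences Δz: 3, -9, 2, 1, 5, -3, -6
Mean of differences = -1.0000
Numerator Σ(Δz_t−Δz̄)(Δz_{t+1}−Δz̄) = -40.0000
Denominator Σ(Δz_t−Δz̄)² = 158.0000
r_1(Δz) = -40.0000 / 158.0000 = -0.253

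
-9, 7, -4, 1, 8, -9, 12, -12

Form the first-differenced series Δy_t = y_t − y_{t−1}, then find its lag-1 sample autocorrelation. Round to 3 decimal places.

-0.669

First differences Δy: 16, -11, 5, 7, -17, 21, -24
Mean of differences = -0.4286
Numerator Σ(Δy_t−Δȳ)(Δy_{t+1}−Δȳ) = -1174.0408
Denominator Σ(Δy_t−Δȳ)² = 1755.7143
r_1(Δy) = -1174.0408 / 1755.7143 = -0.669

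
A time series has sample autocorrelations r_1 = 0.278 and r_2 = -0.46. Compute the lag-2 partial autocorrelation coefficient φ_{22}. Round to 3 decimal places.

φ_{22} = (r_2 − r_1²) / (1 − r_1²)
r_1² = (0.278)² = 0.077284
Numerator = -0.46 − 0.0773 = -0.5373; denominator = 1 − 0.0773 = 0.9227
φ_{22} = -0.5373 / 0.9227 = -0.582

-0.582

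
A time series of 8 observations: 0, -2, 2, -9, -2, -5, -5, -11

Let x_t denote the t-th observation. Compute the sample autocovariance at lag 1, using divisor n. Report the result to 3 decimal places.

Mean x̄ = (0 − 2 + 2 − 9 − 2 − 5 − 5 − 11)/8 = -4.0000
Deviations: 4.0000, 2.0000, 6.0000, -5.0000, 2.0000, -1.0000, -1.0000, -7.0000
Σ_{t=1}^{7}(x_t−x̄)(x_{t+1}−x̄) = -14.0000
γ_1 = -14.0000 / 8 = -1.750

-1.750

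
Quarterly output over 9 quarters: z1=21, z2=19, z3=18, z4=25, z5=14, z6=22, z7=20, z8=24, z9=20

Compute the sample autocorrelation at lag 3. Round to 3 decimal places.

Mean z̄ = (21 + 19 + 18 + 25 + 14 + 22 + 20 + 24 + 20)/9 = 20.3333
Numerator Σ_{t=1}^{6}(z_t−z̄)(z_{t+3}−z̄) = -17.6667
Denominator Σ(z_t−z̄)² = 86.0000
r_3 = -17.6667 / 86.0000 = -0.205

-0.205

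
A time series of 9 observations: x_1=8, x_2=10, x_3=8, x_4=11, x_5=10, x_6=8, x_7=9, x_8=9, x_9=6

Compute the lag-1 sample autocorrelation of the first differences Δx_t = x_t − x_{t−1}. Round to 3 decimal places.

First differences Δx: 2, -2, 3, -1, -2, 1, 0, -3
Mean of differences = -0.2500
Numerator Σ(Δx_t−Δx̄)(Δx_{t+1}−Δx̄) = -13.3125
Denominator Σ(Δx_t−Δx̄)² = 31.5000
r_1(Δx) = -13.3125 / 31.5000 = -0.423

-0.423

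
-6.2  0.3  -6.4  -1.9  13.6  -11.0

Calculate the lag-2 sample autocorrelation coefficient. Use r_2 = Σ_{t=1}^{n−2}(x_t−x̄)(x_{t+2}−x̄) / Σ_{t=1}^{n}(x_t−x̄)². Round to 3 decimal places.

-0.138

Mean x̄ = (-6.2 + 0.3 − 6.4 − 1.9 + 13.6 − 11.0)/6 = -1.9333
Deviations from mean: -4.2667, 2.2333, -4.4667, 0.0333, 15.5333, -9.0667
Σ(x_t−x̄)(x_{t+2}−x̄) = (19.0578) + (0.0744) + (-69.3822) + (-0.3022) = -50.5522
Denominator Σ(x_t−x̄)² = 366.6333
r_2 = -50.5522 / 366.6333 = -0.138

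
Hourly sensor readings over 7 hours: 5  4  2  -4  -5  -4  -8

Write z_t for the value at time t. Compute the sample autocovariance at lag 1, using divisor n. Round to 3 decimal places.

11.423

Mean z̄ = (5 + 4 + 2 − 4 − 5 − 4 − 8)/7 = -1.4286
Deviations: 6.4286, 5.4286, 3.4286, -2.5714, -3.5714, -2.5714, -6.5714
Σ_{t=1}^{6}(z_t−z̄)(z_{t+1}−z̄) = 79.9592
γ_1 = 79.9592 / 7 = 11.423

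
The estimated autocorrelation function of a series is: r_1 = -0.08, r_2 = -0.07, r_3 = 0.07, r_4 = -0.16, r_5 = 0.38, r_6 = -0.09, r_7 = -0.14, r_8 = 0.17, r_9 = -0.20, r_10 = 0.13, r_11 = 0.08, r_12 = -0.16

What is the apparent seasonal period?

The largest autocorrelation is r_5 = 0.38; the remaining lags stay at or below 0.17.
The dominant spike at lag 5 indicates a seasonal period of 5.

5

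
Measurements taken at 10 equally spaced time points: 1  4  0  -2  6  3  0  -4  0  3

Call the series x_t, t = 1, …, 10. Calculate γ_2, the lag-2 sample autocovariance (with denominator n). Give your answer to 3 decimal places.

Mean x̄ = (1 + 4 + 0 − 2 + 6 + 3 + 0 − 4 + 0 + 3)/10 = 1.1000
Σ_{t=1}^{8}(x_t−x̄)(x_{t+2}−x̄) = -43.7200
γ_2 = -43.7200 / 10 = -4.372

-4.372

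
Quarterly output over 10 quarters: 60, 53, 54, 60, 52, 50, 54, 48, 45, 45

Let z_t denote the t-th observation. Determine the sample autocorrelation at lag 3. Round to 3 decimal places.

0.295

Mean z̄ = (60 + 53 + 54 + 60 + 52 + 50 + 54 + 48 + 45 + 45)/10 = 52.1000
Σ(z_t−z̄)(z_{t+3}−z̄) = (62.4100) + (-0.0900) + (-3.9900) + (15.0100) + (0.4100) + (14.9100) + (-13.4900) = 75.1700
Denominator Σ(z_t−z̄)² = 254.9000
r_3 = 75.1700 / 254.9000 = 0.295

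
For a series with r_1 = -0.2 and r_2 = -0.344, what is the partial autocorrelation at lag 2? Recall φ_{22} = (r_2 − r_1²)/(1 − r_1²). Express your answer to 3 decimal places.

-0.400

φ_{22} = (r_2 − r_1²) / (1 − r_1²)
r_1² = (-0.2)² = 0.04
Numerator = -0.344 − 0.0400 = -0.3840; denominator = 1 − 0.0400 = 0.9600
φ_{22} = -0.3840 / 0.9600 = -0.400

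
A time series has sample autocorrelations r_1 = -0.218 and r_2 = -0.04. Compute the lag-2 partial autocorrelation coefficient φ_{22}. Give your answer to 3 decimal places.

-0.092

φ_{22} = (r_2 − r_1²) / (1 − r_1²)
r_1² = (-0.218)² = 0.047524
Numerator = -0.04 − 0.0475 = -0.0875; denominator = 1 − 0.0475 = 0.9525
φ_{22} = -0.0875 / 0.9525 = -0.092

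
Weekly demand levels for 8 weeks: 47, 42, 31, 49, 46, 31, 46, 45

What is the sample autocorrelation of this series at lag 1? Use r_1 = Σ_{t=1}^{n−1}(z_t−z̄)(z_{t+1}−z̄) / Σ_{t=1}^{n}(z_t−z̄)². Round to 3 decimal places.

-0.348

Mean z̄ = (47 + 42 + 31 + 49 + 46 + 31 + 46 + 45)/8 = 42.1250
Deviations from mean: 4.8750, -0.1250, -11.1250, 6.8750, 3.8750, -11.1250, 3.8750, 2.8750
Σ(z_t−z̄)(z_{t+1}−z̄) = (-0.6094) + (1.3906) + (-76.4844) + (26.6406) + (-43.1094) + (-43.1094) + (11.1406) = -124.1406
Denominator Σ(z_t−z̄)² = 356.8750
r_1 = -124.1406 / 356.8750 = -0.348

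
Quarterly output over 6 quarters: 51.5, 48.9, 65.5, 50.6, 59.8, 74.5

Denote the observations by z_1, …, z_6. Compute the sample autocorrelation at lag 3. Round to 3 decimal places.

0.303

Mean z̄ = (51.5 + 48.9 + 65.5 + 50.6 + 59.8 + 74.5)/6 = 58.4667
Numerator Σ_{t=1}^{3}(z_t−z̄)(z_{t+3}−z̄) = 154.8167
Denominator Σ(z_t−z̄)² = 510.2533
r_3 = 154.8167 / 510.2533 = 0.303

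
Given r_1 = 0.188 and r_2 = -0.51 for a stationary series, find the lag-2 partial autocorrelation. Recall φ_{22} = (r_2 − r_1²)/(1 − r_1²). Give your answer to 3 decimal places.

-0.565

φ_{22} = (r_2 − r_1²) / (1 − r_1²)
r_1² = (0.188)² = 0.035344
Numerator = -0.51 − 0.0353 = -0.5453; denominator = 1 − 0.0353 = 0.9647
φ_{22} = -0.5453 / 0.9647 = -0.565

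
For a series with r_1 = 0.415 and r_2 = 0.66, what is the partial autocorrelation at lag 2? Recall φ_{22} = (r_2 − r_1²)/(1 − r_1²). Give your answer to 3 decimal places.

φ_{22} = (r_2 − r_1²) / (1 − r_1²)
r_1² = (0.415)² = 0.172225
Numerator = 0.66 − 0.1722 = 0.4878; denominator = 1 − 0.1722 = 0.8278
φ_{22} = 0.4878 / 0.8278 = 0.589

0.589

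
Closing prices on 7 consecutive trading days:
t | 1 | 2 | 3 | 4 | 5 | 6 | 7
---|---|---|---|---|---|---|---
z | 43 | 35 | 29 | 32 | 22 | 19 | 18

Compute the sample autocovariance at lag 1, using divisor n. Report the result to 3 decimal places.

Mean z̄ = (43 + 35 + 29 + 32 + 22 + 19 + 18)/7 = 28.2857
Deviations: 14.7143, 6.7143, 0.7143, 3.7143, -6.2857, -9.2857, -10.2857
Σ_{t=1}^{6}(z_t−z̄)(z_{t+1}−z̄) = 236.7755
γ_1 = 236.7755 / 7 = 33.825

33.825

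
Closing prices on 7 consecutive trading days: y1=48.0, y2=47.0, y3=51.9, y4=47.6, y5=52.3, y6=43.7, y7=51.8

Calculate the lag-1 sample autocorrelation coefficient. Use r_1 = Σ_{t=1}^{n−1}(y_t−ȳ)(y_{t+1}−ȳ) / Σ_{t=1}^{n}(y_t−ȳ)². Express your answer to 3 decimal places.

Mean ȳ = (48.0 + 47.0 + 51.9 + 47.6 + 52.3 + 43.7 + 51.8)/7 = 48.9000
Deviations from mean: -0.9000, -1.9000, 3.0000, -1.3000, 3.4000, -5.2000, 2.9000
Numerator Σ_{t=1}^{6}(y_t−ȳ)(y_{t+1}−ȳ) = -45.0700
Denominator Σ(y_t−ȳ)² = 62.1200
r_1 = -45.0700 / 62.1200 = -0.726

-0.726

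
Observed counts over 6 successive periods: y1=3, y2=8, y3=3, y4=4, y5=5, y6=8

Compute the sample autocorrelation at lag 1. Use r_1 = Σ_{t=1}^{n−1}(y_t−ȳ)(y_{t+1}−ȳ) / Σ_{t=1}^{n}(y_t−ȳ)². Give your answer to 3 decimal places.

-0.374

Mean ȳ = (3 + 8 + 3 + 4 + 5 + 8)/6 = 5.1667
Deviations from mean: -2.1667, 2.8333, -2.1667, -1.1667, -0.1667, 2.8333
Numerator Σ_{t=1}^{5}(y_t−ȳ)(y_{t+1}−ȳ) = -10.0278
Denominator Σ(y_t−ȳ)² = 26.8333
r_1 = -10.0278 / 26.8333 = -0.374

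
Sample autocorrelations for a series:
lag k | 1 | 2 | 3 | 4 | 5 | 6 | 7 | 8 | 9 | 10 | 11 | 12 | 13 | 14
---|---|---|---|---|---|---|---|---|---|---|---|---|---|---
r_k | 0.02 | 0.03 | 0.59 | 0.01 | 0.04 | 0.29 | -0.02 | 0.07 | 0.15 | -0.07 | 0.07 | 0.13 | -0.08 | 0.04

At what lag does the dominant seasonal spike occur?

The largest autocorrelation is r_3 = 0.59, with weaker echoes at lags 6 (0.29) and 9 (0.15); the remaining lags stay at or below 0.13.
The dominant spike at lag 3 indicates a seasonal period of 3.

3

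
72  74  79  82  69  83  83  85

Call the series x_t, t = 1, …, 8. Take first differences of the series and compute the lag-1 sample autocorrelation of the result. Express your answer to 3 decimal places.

First differences Δx: 2, 5, 3, -13, 14, 0, 2
Mean of differences = 1.8571
Numerator Σ(Δx_t−Δx̄)(Δx_{t+1}−Δx̄) = -216.1633
Denominator Σ(Δx_t−Δx̄)² = 382.8571
r_1(Δx) = -216.1633 / 382.8571 = -0.565

-0.565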